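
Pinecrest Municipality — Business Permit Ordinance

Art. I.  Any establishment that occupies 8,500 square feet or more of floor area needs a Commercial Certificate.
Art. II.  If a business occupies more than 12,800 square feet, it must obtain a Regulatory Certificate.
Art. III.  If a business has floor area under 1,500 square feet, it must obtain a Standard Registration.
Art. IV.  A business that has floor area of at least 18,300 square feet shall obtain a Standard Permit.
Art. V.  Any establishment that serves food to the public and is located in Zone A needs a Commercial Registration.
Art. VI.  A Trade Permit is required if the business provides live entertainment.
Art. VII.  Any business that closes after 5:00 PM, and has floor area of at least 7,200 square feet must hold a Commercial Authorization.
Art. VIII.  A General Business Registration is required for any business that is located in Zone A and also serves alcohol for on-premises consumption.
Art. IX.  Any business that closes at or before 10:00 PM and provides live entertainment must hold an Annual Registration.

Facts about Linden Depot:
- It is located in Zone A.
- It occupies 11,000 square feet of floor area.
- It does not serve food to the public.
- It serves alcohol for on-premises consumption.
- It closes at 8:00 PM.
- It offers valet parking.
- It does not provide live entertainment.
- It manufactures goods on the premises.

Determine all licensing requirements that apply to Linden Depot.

Art. I. floor area 11,000 square feet ≥ 8,500 square feet → Commercial Certificate required.
Art. II. floor area 11,000 square feet ≤ 12,800 square feet → Regulatory Certificate not required.
Art. III. floor area 11,000 square feet ≥ 1,500 square feet → Standard Registration not required.
Art. IV. floor area 11,000 square feet < 18,300 square feet → Standard Permit not required.
Art. V. does not serve food to the public; is located in Zone A → Commercial Registration not required.
Art. VI. does not provide live entertainment → Trade Permit not required.
Art. VII. closes 8:00 PM, after 5:00 PM; floor area 11,000 square feet ≥ 7,200 square feet → Commercial Authorization required.
Art. VIII. is located in Zone A; serves alcohol for on-premises consumption → General Business Registration required.
Art. IX. closes 8:00 PM, at/before 10:00 PM; does not provide live entertainment → Annual Registration not required.

Commercial Authorization, Commercial Certificate, General Business Registration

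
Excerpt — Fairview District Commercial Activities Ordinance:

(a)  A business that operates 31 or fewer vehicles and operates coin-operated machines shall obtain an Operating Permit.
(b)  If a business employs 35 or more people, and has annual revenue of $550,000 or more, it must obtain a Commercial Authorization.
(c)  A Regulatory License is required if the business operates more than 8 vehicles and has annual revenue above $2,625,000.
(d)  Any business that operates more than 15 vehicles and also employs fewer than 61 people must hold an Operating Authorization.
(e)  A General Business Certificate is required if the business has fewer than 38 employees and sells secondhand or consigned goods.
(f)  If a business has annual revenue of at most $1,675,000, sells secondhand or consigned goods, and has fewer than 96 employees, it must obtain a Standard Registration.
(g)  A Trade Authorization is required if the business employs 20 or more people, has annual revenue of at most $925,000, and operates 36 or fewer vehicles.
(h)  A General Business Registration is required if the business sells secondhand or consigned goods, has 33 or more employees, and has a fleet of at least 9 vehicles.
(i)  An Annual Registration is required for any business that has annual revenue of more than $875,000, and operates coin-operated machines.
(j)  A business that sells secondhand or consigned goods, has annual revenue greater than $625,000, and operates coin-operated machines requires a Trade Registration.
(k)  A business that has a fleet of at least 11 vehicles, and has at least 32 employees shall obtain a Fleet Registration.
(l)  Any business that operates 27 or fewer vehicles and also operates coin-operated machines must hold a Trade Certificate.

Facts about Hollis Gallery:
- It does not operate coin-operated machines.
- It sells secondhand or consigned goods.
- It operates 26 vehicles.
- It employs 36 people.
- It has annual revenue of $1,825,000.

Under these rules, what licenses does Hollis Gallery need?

Commercial Authorization, Fleet Registration, General Business Certificate, General Business Registration, Operating Authorization

(a) vehicles 26 ≤ 31; does not operate coin-operated machines → Operating Permit not required.
(b) employees 36 ≥ 35; revenue $1,825,000 ≥ $550,000 → Commercial Authorization required.
(c) vehicles 26 > 8; revenue $1,825,000 ≤ $2,625,000 → Regulatory License not required.
(d) vehicles 26 > 15; employees 36 < 61 → Operating Authorization required.
(e) employees 36 < 38; sells secondhand or consigned goods → General Business Certificate required.
(f) revenue $1,825,000 > $1,675,000; sells secondhand or consigned goods; employees 36 < 96 → Standard Registration not required.
(g) employees 36 ≥ 20; revenue $1,825,000 > $925,000; vehicles 26 ≤ 36 → Trade Authorization not required.
(h) sells secondhand or consigned goods; employees 36 ≥ 33; vehicles 26 ≥ 9 → General Business Registration required.
(i) revenue $1,825,000 > $875,000; does not operate coin-operated machines → Annual Registration not required.
(j) sells secondhand or consigned goods; revenue $1,825,000 > $625,000; does not operate coin-operated machines → Trade Registration not required.
(k) vehicles 26 ≥ 11; employees 36 ≥ 32 → Fleet Registration required.
(l) vehicles 26 ≤ 27; does not operate coin-operated machines → Trade Certificate not required.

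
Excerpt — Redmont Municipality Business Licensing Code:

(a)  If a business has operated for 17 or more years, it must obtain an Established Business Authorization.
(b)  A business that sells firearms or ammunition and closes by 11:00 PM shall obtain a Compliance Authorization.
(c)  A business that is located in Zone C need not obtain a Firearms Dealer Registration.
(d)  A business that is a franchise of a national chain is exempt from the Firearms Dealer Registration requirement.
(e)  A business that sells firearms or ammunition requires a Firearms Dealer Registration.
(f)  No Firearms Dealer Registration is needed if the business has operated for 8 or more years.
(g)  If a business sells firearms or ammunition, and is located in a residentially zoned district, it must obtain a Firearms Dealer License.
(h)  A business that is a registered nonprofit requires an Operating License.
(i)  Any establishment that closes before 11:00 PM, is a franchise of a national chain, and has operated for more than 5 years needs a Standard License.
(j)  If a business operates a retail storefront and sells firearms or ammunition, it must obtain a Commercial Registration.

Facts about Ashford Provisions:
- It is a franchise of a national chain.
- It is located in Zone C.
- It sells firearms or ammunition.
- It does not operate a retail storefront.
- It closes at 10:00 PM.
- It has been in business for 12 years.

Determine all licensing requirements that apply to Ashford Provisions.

(a) years in business 12 < 17 → Established Business Authorization not required.
(b) sells firearms or ammunition; closes 10:00 PM, at/before 11:00 PM → Compliance Authorization required.
(c) is located in Zone C → exempt from Firearms Dealer Registration.
(d) is a franchise of a national chain → exempt from Firearms Dealer Registration.
(e) sells firearms or ammunition → Firearms Dealer Registration required.
(f) years in business 12 ≥ 8 → exempt from Firearms Dealer Registration.
(g) sells firearms or ammunition; is located in Zone C (not: is located in a residentially zoned district) → Firearms Dealer License not required.
(h) is a franchise of a national chain (not: is a registered nonprofit) → Operating License not required.
(i) closes 10:00 PM, at/before 11:00 PM; is a franchise of a national chain; years in business 12 > 5 → Standard License required.
(j) does not operate a retail storefront; sells firearms or ammunition → Commercial Registration not required.

Compliance Authorization, Standard License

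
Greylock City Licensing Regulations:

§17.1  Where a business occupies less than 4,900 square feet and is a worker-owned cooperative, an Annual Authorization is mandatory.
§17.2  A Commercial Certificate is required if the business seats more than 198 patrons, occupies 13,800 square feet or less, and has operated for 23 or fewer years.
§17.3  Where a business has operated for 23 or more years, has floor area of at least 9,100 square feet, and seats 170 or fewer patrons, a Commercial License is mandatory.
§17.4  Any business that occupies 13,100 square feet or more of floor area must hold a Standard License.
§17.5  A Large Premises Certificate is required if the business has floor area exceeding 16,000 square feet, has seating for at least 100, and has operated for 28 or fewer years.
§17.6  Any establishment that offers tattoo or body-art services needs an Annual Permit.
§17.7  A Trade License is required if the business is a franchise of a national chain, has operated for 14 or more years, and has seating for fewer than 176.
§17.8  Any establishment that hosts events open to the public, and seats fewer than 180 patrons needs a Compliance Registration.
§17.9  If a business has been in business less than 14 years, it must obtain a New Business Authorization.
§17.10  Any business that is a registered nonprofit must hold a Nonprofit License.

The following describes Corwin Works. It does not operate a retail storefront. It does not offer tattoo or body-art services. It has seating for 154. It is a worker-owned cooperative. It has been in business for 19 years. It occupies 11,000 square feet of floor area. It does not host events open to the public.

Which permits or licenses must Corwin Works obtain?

None

§17.1 floor area 11,000 square feet ≥ 4,900 square feet; is a worker-owned cooperative → Annual Authorization not required.
§17.2 seating 154 ≤ 198; floor area 11,000 square feet ≤ 13,800 square feet; years in business 19 ≤ 23 → Commercial Certificate not required.
§17.3 years in business 19 < 23; floor area 11,000 square feet ≥ 9,100 square feet; seating 154 ≤ 170 → Commercial License not required.
§17.4 floor area 11,000 square feet < 13,100 square feet → Standard License not required.
§17.5 floor area 11,000 square feet ≤ 16,000 square feet; seating 154 ≥ 100; years in business 19 ≤ 28 → Large Premises Certificate not required.
§17.6 does not offer tattoo or body-art services → Annual Permit not required.
§17.7 is a worker-owned cooperative (not: is a franchise of a national chain); years in business 19 ≥ 14; seating 154 < 176 → Trade License not required.
§17.8 does not host events open to the public; seating 154 < 180 → Compliance Registration not required.
§17.9 years in business 19 ≥ 14 → New Business Authorization not required.
§17.10 is a worker-owned cooperative (not: is a registered nonprofit) → Nonprofit License not required.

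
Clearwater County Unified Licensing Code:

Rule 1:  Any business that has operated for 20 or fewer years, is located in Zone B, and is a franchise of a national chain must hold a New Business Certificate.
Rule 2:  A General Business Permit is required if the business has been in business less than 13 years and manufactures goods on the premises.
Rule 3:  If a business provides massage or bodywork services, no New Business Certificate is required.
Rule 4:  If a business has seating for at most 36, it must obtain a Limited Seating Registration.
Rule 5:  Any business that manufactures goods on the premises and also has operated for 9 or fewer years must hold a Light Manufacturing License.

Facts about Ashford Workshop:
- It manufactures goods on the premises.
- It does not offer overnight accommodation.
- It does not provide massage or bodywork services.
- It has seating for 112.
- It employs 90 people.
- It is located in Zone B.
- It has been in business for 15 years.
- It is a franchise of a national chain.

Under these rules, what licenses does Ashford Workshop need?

New Business Certificate

Rule 1: years in business 15 ≤ 20; is located in Zone B; is a franchise of a national chain → New Business Certificate required.
Rule 2: years in business 15 ≥ 13; manufactures goods on the premises → General Business Permit not required.
Rule 3: does not provide massage or bodywork services → New Business Certificate exemption does not apply.
Rule 4: seating 112 > 36 → Limited Seating Registration not required.
Rule 5: manufactures goods on the premises; years in business 15 > 9 → Light Manufacturing License not required.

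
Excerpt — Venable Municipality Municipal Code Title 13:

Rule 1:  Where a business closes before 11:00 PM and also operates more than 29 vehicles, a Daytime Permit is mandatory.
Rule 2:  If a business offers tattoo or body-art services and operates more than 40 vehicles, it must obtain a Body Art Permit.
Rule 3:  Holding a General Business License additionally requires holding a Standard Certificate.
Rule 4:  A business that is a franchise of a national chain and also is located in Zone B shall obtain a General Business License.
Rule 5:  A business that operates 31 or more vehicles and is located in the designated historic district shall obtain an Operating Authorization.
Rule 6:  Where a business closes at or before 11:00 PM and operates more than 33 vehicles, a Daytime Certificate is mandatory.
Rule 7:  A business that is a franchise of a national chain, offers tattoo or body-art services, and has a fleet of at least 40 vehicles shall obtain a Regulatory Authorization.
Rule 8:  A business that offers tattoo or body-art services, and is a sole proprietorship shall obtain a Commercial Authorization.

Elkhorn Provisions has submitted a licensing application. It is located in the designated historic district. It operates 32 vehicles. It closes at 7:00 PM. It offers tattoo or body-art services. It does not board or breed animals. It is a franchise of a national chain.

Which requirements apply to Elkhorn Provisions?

Rule 1: closes 7:00 PM, at/before 11:00 PM; vehicles 32 > 29 → Daytime Permit required.
Rule 2: offers tattoo or body-art services; vehicles 32 ≤ 40 → Body Art Permit not required.
Rule 3: General Business License is not required → no effect.
Rule 4: is a franchise of a national chain; is located in the designated historic district (not: is located in Zone B) → General Business License not required.
Rule 5: vehicles 32 ≥ 31; is located in the designated historic district → Operating Authorization required.
Rule 6: closes 7:00 PM, at/before 11:00 PM; vehicles 32 ≤ 33 → Daytime Certificate not required.
Rule 7: is a franchise of a national chain; offers tattoo or body-art services; vehicles 32 < 40 → Regulatory Authorization not required.
Rule 8: offers tattoo or body-art services; is a franchise of a national chain (not: is a sole proprietorship) → Commercial Authorization not required.

Daytime Permit, Operating Authorization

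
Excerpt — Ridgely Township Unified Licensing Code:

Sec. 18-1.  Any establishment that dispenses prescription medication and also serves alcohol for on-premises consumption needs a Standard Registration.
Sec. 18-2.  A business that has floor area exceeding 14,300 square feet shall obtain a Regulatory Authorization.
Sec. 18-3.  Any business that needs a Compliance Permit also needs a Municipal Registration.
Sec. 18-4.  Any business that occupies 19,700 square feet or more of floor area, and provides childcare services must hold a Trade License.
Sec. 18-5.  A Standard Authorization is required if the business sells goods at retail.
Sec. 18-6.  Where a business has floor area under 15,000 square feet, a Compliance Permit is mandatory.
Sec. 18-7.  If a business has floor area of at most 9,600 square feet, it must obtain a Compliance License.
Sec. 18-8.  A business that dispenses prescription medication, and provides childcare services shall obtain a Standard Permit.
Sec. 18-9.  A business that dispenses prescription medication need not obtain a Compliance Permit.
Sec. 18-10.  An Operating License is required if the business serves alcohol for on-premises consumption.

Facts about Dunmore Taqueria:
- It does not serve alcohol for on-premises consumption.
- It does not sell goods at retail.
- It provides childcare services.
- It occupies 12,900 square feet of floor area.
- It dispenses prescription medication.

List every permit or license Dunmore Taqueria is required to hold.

Sec. 18-1. dispenses prescription medication; does not serve alcohol for on-premises consumption → Standard Registration not required.
Sec. 18-2. floor area 12,900 square feet ≤ 14,300 square feet → Regulatory Authorization not required.
Sec. 18-3. Compliance Permit is not required → no effect.
Sec. 18-4. floor area 12,900 square feet < 19,700 square feet; provides childcare services → Trade License not required.
Sec. 18-5. does not sell goods at retail → Standard Authorization not required.
Sec. 18-6. floor area 12,900 square feet < 15,000 square feet → Compliance Permit required.
Sec. 18-7. floor area 12,900 square feet > 9,600 square feet → Compliance License not required.
Sec. 18-8. dispenses prescription medication; provides childcare services → Standard Permit required.
Sec. 18-9. dispenses prescription medication → exempt from Compliance Permit.
Sec. 18-10. does not serve alcohol for on-premises consumption → Operating License not required.

Standard Permit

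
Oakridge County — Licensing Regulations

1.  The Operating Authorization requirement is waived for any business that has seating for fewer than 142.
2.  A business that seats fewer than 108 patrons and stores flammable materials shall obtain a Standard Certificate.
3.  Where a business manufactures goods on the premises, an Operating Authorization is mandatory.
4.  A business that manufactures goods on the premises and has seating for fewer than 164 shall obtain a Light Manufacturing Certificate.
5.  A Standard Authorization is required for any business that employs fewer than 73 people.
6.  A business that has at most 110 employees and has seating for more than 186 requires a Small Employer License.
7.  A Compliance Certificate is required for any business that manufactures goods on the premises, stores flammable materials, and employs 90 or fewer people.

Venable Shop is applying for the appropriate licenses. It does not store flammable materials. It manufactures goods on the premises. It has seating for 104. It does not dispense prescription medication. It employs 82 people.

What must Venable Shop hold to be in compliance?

1. seating 104 < 142 → exempt from Operating Authorization.
2. seating 104 < 108; does not store flammable materials → Standard Certificate not required.
3. manufactures goods on the premises → Operating Authorization required.
4. manufactures goods on the premises; seating 104 < 164 → Light Manufacturing Certificate required.
5. employees 82 ≥ 73 → Standard Authorization not required.
6. employees 82 ≤ 110; seating 104 ≤ 186 → Small Employer License not required.
7. manufactures goods on the premises; does not store flammable materials; employees 82 ≤ 90 → Compliance Certificate not required.

Light Manufacturing Certificate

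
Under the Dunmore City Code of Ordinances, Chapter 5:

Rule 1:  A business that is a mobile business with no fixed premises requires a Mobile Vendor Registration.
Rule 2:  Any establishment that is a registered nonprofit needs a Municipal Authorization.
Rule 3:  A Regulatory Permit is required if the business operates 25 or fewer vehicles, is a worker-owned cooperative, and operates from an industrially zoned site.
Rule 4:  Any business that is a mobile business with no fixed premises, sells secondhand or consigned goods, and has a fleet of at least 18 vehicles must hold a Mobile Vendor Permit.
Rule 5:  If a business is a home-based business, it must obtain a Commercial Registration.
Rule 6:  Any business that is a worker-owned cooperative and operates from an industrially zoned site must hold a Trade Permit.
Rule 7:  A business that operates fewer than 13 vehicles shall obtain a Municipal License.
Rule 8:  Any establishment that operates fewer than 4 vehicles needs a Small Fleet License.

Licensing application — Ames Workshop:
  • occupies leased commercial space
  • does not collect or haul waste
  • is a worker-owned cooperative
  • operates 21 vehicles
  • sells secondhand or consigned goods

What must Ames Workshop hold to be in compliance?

Rule 1: occupies leased commercial space (not: is a mobile business with no fixed premises) → Mobile Vendor Registration not required.
Rule 2: is a worker-owned cooperative (not: is a registered nonprofit) → Municipal Authorization not required.
Rule 3: vehicles 21 ≤ 25; is a worker-owned cooperative; occupies leased commercial space (not: operates from an industrially zoned site) → Regulatory Permit not required.
Rule 4: occupies leased commercial space (not: is a mobile business with no fixed premises); sells secondhand or consigned goods; vehicles 21 ≥ 18 → Mobile Vendor Permit not required.
Rule 5: occupies leased commercial space (not: is a home-based business) → Commercial Registration not required.
Rule 6: is a worker-owned cooperative; occupies leased commercial space (not: operates from an industrially zoned site) → Trade Permit not required.
Rule 7: vehicles 21 ≥ 13 → Municipal License not required.
Rule 8: vehicles 21 ≥ 4 → Small Fleet License not required.

None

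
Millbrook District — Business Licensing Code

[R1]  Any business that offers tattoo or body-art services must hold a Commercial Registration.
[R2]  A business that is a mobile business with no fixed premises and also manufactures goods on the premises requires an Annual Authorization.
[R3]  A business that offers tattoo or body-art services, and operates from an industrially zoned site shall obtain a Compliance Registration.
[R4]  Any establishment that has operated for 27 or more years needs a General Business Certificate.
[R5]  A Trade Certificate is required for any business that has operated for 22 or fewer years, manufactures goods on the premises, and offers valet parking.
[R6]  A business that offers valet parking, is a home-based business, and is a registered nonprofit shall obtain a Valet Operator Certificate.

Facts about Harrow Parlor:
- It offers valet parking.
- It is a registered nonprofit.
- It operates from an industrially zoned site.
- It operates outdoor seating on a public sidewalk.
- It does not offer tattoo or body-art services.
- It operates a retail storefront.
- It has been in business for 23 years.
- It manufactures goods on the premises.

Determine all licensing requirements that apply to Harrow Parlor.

[R1] does not offer tattoo or body-art services → Commercial Registration not required.
[R2] operates from an industrially zoned site (not: is a mobile business with no fixed premises); manufactures goods on the premises → Annual Authorization not required.
[R3] does not offer tattoo or body-art services; operates from an industrially zoned site → Compliance Registration not required.
[R4] years in business 23 < 27 → General Business Certificate not required.
[R5] years in business 23 > 22; manufactures goods on the premises; offers valet parking → Trade Certificate not required.
[R6] offers valet parking; operates from an industrially zoned site (not: is a home-based business); is a registered nonprofit → Valet Operator Certificate not required.

None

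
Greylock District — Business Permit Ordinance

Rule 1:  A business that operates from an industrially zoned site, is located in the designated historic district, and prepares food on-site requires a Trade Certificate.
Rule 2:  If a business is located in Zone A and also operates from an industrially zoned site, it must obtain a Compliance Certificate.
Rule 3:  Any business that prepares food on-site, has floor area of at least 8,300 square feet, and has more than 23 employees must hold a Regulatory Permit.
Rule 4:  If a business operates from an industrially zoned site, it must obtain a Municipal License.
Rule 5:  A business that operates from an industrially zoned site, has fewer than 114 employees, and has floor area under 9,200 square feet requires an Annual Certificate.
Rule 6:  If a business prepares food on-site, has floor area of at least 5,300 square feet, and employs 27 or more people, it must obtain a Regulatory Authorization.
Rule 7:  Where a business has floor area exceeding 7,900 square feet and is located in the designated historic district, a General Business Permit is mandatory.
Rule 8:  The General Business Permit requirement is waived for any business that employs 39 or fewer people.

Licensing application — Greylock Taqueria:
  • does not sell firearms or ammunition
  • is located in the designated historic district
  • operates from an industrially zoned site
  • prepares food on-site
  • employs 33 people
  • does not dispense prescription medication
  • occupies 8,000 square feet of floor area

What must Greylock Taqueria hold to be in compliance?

Rule 1: operates from an industrially zoned site; is located in the designated historic district; prepares food on-site → Trade Certificate required.
Rule 2: is located in the designated historic district (not: is located in Zone A); operates from an industrially zoned site → Compliance Certificate not required.
Rule 3: prepares food on-site; floor area 8,000 square feet < 8,300 square feet; employees 33 > 23 → Regulatory Permit not required.
Rule 4: operates from an industrially zoned site → Municipal License required.
Rule 5: operates from an industrially zoned site; employees 33 < 114; floor area 8,000 square feet < 9,200 square feet → Annual Certificate required.
Rule 6: prepares food on-site; floor area 8,000 square feet ≥ 5,300 square feet; employees 33 ≥ 27 → Regulatory Authorization required.
Rule 7: floor area 8,000 square feet > 7,900 square feet; is located in the designated historic district → General Business Permit required.
Rule 8: employees 33 ≤ 39 → exempt from General Business Permit.

Annual Certificate, Municipal License, Regulatory Authorization, Trade Certificate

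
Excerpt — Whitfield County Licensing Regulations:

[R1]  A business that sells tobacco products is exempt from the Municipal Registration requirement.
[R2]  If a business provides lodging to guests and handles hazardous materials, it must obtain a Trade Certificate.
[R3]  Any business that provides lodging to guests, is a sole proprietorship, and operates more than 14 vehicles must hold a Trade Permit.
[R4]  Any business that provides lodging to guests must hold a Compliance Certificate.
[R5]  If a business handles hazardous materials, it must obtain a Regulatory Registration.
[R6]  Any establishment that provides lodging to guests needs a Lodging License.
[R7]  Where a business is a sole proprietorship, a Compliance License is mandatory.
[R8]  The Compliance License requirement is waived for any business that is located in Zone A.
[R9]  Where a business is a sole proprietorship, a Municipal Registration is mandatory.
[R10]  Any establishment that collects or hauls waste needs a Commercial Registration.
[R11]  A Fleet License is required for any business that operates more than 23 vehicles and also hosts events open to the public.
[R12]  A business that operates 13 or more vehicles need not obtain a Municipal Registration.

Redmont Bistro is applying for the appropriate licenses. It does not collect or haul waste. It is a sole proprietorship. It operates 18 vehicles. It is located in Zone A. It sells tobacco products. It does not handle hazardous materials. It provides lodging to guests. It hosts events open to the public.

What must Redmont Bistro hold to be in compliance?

[R1] sells tobacco products → exempt from Municipal Registration.
[R2] provides lodging to guests; does not handle hazardous materials → Trade Certificate not required.
[R3] provides lodging to guests; is a sole proprietorship; vehicles 18 > 14 → Trade Permit required.
[R4] provides lodging to guests → Compliance Certificate required.
[R5] does not handle hazardous materials → Regulatory Registration not required.
[R6] provides lodging to guests → Lodging License required.
[R7] is a sole proprietorship → Compliance License required.
[R8] is located in Zone A → exempt from Compliance License.
[R9] is a sole proprietorship → Municipal Registration required.
[R10] does not collect or haul waste → Commercial Registration not required.
[R11] vehicles 18 ≤ 23; hosts events open to the public → Fleet License not required.
[R12] vehicles 18 ≥ 13 → exempt from Municipal Registration.

Compliance Certificate, Lodging License, Trade Permit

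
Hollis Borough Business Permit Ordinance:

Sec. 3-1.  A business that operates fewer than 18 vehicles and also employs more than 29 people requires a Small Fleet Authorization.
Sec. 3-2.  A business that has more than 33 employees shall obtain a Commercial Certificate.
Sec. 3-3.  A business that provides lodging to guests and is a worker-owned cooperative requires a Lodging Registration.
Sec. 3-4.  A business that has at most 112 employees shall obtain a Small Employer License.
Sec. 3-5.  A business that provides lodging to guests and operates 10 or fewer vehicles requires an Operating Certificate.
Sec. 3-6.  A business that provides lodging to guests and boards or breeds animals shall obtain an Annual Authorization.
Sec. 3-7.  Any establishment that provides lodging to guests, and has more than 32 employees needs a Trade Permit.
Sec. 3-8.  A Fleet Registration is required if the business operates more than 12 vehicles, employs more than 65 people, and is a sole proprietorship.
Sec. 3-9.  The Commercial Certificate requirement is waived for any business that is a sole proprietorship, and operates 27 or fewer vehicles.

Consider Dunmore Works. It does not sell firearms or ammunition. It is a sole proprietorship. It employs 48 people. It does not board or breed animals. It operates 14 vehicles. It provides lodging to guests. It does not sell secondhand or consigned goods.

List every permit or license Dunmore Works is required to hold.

Small Employer License, Small Fleet Authorization, Trade Permit

Sec. 3-1. vehicles 14 < 18; employees 48 > 29 → Small Fleet Authorization required.
Sec. 3-2. employees 48 > 33 → Commercial Certificate required.
Sec. 3-3. provides lodging to guests; is a sole proprietorship (not: is a worker-owned cooperative) → Lodging Registration not required.
Sec. 3-4. employees 48 ≤ 112 → Small Employer License required.
Sec. 3-5. provides lodging to guests; vehicles 14 > 10 → Operating Certificate not required.
Sec. 3-6. provides lodging to guests; does not board or breed animals → Annual Authorization not required.
Sec. 3-7. provides lodging to guests; employees 48 > 32 → Trade Permit required.
Sec. 3-8. vehicles 14 > 12; employees 48 ≤ 65; is a sole proprietorship → Fleet Registration not required.
Sec. 3-9. is a sole proprietorship; vehicles 14 ≤ 27 → exempt from Commercial Certificate.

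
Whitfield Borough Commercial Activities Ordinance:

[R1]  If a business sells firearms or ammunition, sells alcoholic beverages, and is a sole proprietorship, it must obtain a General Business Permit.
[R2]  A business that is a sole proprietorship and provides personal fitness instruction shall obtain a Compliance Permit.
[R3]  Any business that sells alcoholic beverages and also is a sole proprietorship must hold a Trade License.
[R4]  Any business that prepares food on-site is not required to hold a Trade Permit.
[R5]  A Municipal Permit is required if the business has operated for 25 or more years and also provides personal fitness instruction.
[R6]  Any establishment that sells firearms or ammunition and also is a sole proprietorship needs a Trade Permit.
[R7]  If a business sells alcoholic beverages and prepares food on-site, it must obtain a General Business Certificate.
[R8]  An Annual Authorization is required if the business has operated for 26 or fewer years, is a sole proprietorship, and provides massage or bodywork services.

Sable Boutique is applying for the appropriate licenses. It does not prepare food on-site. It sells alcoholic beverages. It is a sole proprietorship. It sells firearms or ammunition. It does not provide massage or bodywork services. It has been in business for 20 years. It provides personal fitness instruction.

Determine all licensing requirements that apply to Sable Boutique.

Compliance Permit, General Business Permit, Trade License, Trade Permit

[R1] sells firearms or ammunition; sells alcoholic beverages; is a sole proprietorship → General Business Permit required.
[R2] is a sole proprietorship; provides personal fitness instruction → Compliance Permit required.
[R3] sells alcoholic beverages; is a sole proprietorship → Trade License required.
[R4] does not prepare food on-site → Trade Permit exemption does not apply.
[R5] years in business 20 < 25; provides personal fitness instruction → Municipal Permit not required.
[R6] sells firearms or ammunition; is a sole proprietorship → Trade Permit required.
[R7] sells alcoholic beverages; does not prepare food on-site → General Business Certificate not required.
[R8] years in business 20 ≤ 26; is a sole proprietorship; does not provide massage or bodywork services → Annual Authorization not required.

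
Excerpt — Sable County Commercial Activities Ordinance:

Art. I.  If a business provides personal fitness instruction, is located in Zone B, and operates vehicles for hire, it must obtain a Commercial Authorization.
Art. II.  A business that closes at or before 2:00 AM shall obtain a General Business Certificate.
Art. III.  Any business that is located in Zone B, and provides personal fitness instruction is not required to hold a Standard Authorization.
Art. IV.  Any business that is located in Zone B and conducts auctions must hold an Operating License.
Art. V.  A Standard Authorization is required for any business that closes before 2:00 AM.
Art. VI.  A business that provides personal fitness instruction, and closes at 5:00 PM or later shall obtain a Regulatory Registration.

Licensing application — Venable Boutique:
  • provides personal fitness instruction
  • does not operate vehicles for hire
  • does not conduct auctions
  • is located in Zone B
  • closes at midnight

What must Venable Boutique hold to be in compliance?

General Business Certificate, Regulatory Registration

Art. I. provides personal fitness instruction; is located in Zone B; does not operate vehicles for hire → Commercial Authorization not required.
Art. II. closes midnight, at/before 2:00 AM → General Business Certificate required.
Art. III. is located in Zone B; provides personal fitness instruction → exempt from Standard Authorization.
Art. IV. is located in Zone B; does not conduct auctions → Operating License not required.
Art. V. closes midnight, at/before 2:00 AM → Standard Authorization required.
Art. VI. provides personal fitness instruction; closes midnight, after 5:00 PM → Regulatory Registration required.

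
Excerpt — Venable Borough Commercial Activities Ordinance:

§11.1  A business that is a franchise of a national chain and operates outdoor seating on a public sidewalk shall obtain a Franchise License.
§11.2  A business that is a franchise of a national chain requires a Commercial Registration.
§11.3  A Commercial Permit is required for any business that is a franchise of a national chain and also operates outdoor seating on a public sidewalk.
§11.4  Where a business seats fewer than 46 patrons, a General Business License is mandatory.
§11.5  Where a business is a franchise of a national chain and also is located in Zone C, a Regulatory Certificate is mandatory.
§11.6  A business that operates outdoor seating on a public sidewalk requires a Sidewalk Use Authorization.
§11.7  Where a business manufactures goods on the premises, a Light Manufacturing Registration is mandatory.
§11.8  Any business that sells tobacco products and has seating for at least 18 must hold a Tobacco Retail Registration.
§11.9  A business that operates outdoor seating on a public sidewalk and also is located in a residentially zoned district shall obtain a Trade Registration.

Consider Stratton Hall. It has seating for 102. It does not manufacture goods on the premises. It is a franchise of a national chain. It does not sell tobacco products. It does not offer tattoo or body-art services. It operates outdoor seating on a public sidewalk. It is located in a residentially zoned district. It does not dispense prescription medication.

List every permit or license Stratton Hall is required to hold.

Commercial Permit, Commercial Registration, Franchise License, Sidewalk Use Authorization, Trade Registration

§11.1 is a franchise of a national chain; operates outdoor seating on a public sidewalk → Franchise License required.
§11.2 is a franchise of a national chain → Commercial Registration required.
§11.3 is a franchise of a national chain; operates outdoor seating on a public sidewalk → Commercial Permit required.
§11.4 seating 102 ≥ 46 → General Business License not required.
§11.5 is a franchise of a national chain; is located in a residentially zoned district (not: is located in Zone C) → Regulatory Certificate not required.
§11.6 operates outdoor seating on a public sidewalk → Sidewalk Use Authorization required.
§11.7 does not manufacture goods on the premises → Light Manufacturing Registration not required.
§11.8 does not sell tobacco products; seating 102 ≥ 18 → Tobacco Retail Registration not required.
§11.9 operates outdoor seating on a public sidewalk; is located in a residentially zoned district → Trade Registration required.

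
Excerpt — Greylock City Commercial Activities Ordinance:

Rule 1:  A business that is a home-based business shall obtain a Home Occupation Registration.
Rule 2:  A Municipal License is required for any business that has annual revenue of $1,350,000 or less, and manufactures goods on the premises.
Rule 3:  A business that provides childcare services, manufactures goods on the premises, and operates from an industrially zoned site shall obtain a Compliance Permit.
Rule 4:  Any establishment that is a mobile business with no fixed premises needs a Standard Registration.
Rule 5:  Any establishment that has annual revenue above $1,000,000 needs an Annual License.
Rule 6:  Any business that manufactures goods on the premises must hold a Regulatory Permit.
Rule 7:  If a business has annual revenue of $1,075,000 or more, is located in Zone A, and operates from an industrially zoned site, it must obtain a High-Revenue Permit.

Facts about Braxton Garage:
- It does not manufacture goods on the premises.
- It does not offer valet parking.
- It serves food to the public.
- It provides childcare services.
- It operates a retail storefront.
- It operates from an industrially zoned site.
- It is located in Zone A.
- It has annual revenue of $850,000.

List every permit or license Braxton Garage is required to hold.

Rule 1: operates from an industrially zoned site (not: is a home-based business) → Home Occupation Registration not required.
Rule 2: revenue $850,000 ≤ $1,350,000; does not manufacture goods on the premises → Municipal License not required.
Rule 3: provides childcare services; does not manufacture goods on the premises; operates from an industrially zoned site → Compliance Permit not required.
Rule 4: operates from an industrially zoned site (not: is a mobile business with no fixed premises) → Standard Registration not required.
Rule 5: revenue $850,000 ≤ $1,000,000 → Annual License not required.
Rule 6: does not manufacture goods on the premises → Regulatory Permit not required.
Rule 7: revenue $850,000 < $1,075,000; is located in Zone A; operates from an industrially zoned site → High-Revenue Permit not required.

None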